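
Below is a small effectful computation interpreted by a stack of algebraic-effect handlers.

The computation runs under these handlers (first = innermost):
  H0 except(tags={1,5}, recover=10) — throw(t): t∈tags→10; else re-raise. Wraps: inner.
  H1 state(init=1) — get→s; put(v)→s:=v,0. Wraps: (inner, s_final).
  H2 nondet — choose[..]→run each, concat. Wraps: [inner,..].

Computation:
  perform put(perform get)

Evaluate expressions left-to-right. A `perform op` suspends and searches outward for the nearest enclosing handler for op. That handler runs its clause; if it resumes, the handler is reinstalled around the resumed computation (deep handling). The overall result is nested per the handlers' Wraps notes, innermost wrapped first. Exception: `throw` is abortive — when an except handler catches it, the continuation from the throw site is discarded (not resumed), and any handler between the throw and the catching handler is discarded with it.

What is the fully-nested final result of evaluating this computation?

Answer: [(0, 1)]

Step-by-step:
get @ H1 ⇒ 1
put(1) @ H1 ⇒ s:=1
H0 returns 0
H1 returns (0, 1)
H2 returns [(0, 1)]
= [(0, 1)]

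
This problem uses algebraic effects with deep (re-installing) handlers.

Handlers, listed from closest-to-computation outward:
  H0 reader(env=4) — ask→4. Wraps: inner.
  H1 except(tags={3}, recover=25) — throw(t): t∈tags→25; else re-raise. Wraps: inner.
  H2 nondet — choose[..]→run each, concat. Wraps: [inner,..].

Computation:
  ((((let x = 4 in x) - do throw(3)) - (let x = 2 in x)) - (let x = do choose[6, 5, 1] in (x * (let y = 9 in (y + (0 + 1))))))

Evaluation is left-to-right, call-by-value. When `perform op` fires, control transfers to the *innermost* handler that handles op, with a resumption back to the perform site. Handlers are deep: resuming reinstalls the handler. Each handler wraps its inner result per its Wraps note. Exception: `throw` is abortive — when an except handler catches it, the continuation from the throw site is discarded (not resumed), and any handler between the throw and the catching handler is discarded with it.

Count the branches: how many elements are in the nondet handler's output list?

Answer: 1

Step-by-step:
throw(3) @ H1 caught ⇒ 25
H2 returns [25]
= [25]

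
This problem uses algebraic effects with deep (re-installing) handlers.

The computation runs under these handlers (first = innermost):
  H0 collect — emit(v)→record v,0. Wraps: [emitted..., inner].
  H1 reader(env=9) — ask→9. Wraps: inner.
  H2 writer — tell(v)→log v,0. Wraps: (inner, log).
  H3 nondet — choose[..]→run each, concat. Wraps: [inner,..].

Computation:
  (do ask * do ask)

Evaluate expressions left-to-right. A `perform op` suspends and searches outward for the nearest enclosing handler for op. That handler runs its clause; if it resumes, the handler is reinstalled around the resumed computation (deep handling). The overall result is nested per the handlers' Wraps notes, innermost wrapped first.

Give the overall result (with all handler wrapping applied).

Answer: [([81], ())]

Step-by-step:
ask @ H1 ⇒ 9
ask @ H1 ⇒ 9
H0 returns [81]
H1 returns [81]
H2 returns ([81], ())
H3 returns [([81], ())]
= [([81], ())]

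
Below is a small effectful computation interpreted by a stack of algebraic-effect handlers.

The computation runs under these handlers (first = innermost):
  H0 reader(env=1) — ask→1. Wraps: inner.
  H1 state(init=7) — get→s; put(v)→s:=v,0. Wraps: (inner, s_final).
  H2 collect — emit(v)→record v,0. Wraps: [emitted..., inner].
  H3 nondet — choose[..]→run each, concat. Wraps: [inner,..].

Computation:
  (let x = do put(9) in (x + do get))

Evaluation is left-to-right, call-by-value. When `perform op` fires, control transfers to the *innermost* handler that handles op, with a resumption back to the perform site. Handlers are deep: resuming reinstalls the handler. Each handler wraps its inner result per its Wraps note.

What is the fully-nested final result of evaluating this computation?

Evaluation trace:
put(9) @ H1 ⇒ s:=9
get @ H1 ⇒ 9
H0 returns 9
H1 returns (9, 9)
H2 returns [(9, 9)]
H3 returns [[(9, 9)]]
= [[(9, 9)]]

Answer: [[(9, 9)]]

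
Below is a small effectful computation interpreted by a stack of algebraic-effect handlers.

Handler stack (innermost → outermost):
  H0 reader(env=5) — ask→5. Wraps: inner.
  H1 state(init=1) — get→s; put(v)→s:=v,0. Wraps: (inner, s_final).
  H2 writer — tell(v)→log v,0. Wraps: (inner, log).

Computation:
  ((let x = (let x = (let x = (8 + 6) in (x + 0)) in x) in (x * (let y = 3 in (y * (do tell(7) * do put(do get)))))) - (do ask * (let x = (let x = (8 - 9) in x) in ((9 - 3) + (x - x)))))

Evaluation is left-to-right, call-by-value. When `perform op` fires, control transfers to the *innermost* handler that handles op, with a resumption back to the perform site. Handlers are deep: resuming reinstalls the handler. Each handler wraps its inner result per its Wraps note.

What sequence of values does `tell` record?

Answer: (7)

Working:
tell(7) @ H2 ⇒ log+=7
get @ H1 ⇒ 1
put(1) @ H1 ⇒ s:=1
ask @ H0 ⇒ 5
H0 returns -30
H1 returns (-30, 1)
H2 returns ((-30, 1), (7))
= ((-30, 1), (7))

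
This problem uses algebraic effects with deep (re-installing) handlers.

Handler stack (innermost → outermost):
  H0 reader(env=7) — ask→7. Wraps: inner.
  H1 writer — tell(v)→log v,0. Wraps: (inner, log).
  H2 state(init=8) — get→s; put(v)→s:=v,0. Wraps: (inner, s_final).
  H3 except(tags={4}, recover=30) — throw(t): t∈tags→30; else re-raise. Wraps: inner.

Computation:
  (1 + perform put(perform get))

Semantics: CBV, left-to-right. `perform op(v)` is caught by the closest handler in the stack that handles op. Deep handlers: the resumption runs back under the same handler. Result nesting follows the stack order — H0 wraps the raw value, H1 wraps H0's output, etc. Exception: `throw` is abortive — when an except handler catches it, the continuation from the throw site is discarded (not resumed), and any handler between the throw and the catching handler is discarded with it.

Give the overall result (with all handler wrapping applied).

Evaluation trace:
get @ H2 ⇒ 8
put(8) @ H2 ⇒ s:=8
H0 returns 1
H1 returns (1, ())
H2 returns ((1, ()), 8)
H3 returns ((1, ()), 8)
= ((1, ()), 8)

Answer: ((1, ()), 8)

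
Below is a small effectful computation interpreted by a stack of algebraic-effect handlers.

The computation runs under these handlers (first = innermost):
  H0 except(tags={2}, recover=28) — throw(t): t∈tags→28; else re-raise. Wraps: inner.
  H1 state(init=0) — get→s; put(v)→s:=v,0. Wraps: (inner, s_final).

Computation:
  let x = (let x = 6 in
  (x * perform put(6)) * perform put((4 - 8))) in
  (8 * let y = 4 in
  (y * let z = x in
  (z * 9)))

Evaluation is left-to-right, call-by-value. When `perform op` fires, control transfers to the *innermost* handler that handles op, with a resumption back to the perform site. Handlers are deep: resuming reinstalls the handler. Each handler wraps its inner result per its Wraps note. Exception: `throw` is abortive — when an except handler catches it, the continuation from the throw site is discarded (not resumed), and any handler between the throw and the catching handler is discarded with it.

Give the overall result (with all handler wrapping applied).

Answer: (0, -4)

Working:
put(6) @ H1 ⇒ s:=6
put(-4) @ H1 ⇒ s:=-4
H0 returns 0
H1 returns (0, -4)
= (0, -4)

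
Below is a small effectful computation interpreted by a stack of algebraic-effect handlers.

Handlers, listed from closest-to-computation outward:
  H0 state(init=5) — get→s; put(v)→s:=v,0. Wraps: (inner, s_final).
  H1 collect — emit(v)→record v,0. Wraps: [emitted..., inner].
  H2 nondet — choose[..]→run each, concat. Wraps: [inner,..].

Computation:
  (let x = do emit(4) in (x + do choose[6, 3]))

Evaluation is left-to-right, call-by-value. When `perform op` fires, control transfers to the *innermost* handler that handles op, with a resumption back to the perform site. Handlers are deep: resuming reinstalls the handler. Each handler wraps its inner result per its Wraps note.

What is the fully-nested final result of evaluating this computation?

Answer: [[4, (6, 5)], [4, (3, 5)]]

Step-by-step:
emit(4) @ H1 ⇒ out+=4
choose[6, 3] @ H2
  branch[0] choose=6:
    H0 returns (6, 5)
    H1 returns [4, (6, 5)]
    H2 returns [[4, (6, 5)]]
  branch[1] choose=3:
    H0 returns (3, 5)
    H1 returns [4, (3, 5)]
    H2 returns [[4, (3, 5)]]
= [[4, (6, 5)], [4, (3, 5)]]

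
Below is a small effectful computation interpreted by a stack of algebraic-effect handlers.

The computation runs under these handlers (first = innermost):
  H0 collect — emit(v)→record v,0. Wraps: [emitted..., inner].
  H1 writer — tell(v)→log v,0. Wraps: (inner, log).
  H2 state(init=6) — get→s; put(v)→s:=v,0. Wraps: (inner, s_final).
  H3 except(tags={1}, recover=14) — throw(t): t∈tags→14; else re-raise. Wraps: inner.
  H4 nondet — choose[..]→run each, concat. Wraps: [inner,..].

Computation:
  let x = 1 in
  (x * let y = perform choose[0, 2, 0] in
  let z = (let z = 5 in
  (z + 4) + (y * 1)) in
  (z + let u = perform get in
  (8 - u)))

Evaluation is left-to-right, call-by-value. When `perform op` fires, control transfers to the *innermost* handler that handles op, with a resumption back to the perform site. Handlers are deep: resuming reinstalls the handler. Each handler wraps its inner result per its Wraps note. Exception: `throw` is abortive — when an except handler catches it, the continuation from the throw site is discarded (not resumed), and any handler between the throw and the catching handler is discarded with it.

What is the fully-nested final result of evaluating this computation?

Step-by-step:
choose[0, 2, 0] @ H4
  branch[0] choose=0:
    get @ H2 ⇒ 6
    H0 returns [11]
    H1 returns ([11], ())
    H2 returns (([11], ()), 6)
    H3 returns (([11], ()), 6)
    H4 returns [(([11], ()), 6)]
  branch[1] choose=2:
    get @ H2 ⇒ 6
    H0 returns [13]
    H1 returns ([13], ())
    H2 returns (([13], ()), 6)
    H3 returns (([13], ()), 6)
    H4 returns [(([13], ()), 6)]
  branch[2] choose=0:
    get @ H2 ⇒ 6
    H0 returns [11]
    H1 returns ([11], ())
    H2 returns (([11], ()), 6)
    H3 returns (([11], ()), 6)
    H4 returns [(([11], ()), 6)]
= [(([11], ()), 6), (([13], ()), 6), (([11], ()), 6)]

Answer: [(([11], ()), 6), (([13], ()), 6), (([11], ()), 6)]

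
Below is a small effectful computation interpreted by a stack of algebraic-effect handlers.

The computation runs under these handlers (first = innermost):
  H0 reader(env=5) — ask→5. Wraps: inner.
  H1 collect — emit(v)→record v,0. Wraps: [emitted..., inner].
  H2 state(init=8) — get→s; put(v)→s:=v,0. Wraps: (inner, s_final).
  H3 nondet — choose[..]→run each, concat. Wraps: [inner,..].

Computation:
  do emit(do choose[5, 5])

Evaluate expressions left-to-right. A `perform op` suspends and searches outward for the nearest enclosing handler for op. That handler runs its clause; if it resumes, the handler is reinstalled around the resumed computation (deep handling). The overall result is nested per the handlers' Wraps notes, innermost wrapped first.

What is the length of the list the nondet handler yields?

Evaluation trace:
choose[5, 5] @ H3
  branch[0] choose=5:
    emit(5) @ H1 ⇒ out+=5
    H0 returns 0
    H1 returns [5, 0]
    H2 returns ([5, 0], 8)
    H3 returns [([5, 0], 8)]
  branch[1] choose=5:
    emit(5) @ H1 ⇒ out+=5
    H0 returns 0
    H1 returns [5, 0]
    H2 returns ([5, 0], 8)
    H3 returns [([5, 0], 8)]
= [([5, 0], 8), ([5, 0], 8)]

Answer: 2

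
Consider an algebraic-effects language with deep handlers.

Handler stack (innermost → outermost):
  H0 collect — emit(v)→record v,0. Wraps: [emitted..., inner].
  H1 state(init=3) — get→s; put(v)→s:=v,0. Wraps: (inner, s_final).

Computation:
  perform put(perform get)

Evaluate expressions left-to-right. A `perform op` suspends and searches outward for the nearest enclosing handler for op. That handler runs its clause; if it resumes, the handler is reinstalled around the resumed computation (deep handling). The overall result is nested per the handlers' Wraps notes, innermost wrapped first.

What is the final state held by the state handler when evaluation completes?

Answer: 3

Working:
get @ H1 ⇒ 3
put(3) @ H1 ⇒ s:=3
H0 returns [0]
H1 returns ([0], 3)
= ([0], 3)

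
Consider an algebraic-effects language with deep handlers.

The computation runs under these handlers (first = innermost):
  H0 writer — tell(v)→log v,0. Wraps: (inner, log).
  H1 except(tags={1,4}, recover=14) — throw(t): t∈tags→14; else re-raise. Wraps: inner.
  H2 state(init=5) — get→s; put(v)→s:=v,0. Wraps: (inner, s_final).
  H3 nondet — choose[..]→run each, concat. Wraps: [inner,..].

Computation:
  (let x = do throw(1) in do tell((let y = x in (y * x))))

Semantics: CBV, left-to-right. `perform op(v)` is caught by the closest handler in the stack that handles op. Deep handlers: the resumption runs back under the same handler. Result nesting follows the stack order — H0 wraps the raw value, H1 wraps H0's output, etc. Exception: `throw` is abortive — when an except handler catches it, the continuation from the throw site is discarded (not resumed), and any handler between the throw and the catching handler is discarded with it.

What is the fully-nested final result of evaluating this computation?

Step-by-step:
throw(1) @ H1 caught ⇒ 14
H2 returns (14, 5)
H3 returns [(14, 5)]
= [(14, 5)]

Answer: [(14, 5)]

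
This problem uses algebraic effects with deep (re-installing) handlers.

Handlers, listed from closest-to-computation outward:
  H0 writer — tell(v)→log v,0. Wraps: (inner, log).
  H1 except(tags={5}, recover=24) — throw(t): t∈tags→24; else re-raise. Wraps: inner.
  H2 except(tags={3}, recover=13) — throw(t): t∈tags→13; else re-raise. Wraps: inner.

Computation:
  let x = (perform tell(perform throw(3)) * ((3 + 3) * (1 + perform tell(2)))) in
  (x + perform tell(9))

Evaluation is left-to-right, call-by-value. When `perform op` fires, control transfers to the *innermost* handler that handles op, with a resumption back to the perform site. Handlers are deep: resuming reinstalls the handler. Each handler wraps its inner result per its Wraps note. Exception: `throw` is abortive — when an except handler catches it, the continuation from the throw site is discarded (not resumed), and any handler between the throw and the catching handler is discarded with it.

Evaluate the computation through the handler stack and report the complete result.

Answer: 13

Step-by-step:
throw(3) @ H1 re-raised
throw(3) @ H2 caught ⇒ 13
= 13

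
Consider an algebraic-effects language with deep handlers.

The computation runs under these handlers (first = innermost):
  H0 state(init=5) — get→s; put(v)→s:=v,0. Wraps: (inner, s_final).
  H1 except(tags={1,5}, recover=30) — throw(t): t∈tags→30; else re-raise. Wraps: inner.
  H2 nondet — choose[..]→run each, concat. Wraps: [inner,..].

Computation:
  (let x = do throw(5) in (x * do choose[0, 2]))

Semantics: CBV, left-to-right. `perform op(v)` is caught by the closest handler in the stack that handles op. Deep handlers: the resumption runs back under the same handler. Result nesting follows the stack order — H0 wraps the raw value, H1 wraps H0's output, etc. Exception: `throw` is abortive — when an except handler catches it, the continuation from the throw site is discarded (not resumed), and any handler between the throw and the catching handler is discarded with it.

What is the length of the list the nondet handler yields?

Working:
throw(5) @ H1 caught ⇒ 30
H2 returns [30]
= [30]

Answer: 1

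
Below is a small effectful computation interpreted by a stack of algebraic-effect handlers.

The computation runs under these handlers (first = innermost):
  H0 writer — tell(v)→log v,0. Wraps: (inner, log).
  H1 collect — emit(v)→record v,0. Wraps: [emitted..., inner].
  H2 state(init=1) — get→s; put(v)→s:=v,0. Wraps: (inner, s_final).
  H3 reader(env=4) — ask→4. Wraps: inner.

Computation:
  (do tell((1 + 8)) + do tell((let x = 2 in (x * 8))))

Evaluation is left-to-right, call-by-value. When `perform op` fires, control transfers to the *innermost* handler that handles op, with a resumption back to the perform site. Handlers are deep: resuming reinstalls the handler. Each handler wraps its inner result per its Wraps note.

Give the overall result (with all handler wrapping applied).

Step-by-step:
tell(9) @ H0 ⇒ log+=9
tell(16) @ H0 ⇒ log+=16
H0 returns (0, (9, 16))
H1 returns [(0, (9, 16))]
H2 returns ([(0, (9, 16))], 1)
H3 returns ([(0, (9, 16))], 1)
= ([(0, (9, 16))], 1)

Answer: ([(0, (9, 16))], 1)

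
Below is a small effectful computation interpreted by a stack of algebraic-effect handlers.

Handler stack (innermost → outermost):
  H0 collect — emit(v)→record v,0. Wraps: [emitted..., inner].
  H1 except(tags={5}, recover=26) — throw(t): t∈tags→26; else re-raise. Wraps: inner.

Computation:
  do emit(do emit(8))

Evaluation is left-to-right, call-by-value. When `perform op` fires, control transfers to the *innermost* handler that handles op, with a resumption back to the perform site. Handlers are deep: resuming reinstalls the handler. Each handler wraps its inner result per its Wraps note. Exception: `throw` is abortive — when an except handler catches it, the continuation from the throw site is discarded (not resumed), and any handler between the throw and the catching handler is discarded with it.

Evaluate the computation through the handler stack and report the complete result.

Answer: [8, 0, 0]

Evaluation trace:
emit(8) @ H0 ⇒ out+=8
emit(0) @ H0 ⇒ out+=0
H0 returns [8, 0, 0]
H1 returns [8, 0, 0]
= [8, 0, 0]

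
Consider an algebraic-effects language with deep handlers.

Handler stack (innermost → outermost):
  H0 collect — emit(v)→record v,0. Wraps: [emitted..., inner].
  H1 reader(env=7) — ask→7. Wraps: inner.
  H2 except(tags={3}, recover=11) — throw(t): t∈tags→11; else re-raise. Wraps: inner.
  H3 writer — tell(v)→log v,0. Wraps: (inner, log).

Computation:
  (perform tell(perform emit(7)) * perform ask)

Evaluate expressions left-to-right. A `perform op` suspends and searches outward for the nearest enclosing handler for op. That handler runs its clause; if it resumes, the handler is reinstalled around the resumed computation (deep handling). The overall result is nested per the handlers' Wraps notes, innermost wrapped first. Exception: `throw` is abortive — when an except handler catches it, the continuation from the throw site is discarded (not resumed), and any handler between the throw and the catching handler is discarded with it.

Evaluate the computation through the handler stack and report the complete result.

Working:
emit(7) @ H0 ⇒ out+=7
tell(0) @ H3 ⇒ log+=0
ask @ H1 ⇒ 7
H0 returns [7, 0]
H1 returns [7, 0]
H2 returns [7, 0]
H3 returns ([7, 0], (0))
= ([7, 0], (0))

Answer: ([7, 0], (0))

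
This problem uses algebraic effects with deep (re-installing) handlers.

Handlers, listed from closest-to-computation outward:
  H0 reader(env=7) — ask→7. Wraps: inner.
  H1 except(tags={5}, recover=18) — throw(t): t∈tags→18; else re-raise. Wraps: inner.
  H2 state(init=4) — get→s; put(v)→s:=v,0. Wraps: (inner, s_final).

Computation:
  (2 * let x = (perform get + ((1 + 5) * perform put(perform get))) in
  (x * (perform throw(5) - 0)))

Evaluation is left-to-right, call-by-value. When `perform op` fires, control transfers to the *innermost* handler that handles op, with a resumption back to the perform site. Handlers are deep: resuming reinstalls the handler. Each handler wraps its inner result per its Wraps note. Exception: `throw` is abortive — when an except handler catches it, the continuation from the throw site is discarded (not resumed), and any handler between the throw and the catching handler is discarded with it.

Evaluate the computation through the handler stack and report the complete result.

Evaluation trace:
get @ H2 ⇒ 4
get @ H2 ⇒ 4
put(4) @ H2 ⇒ s:=4
throw(5) @ H1 caught ⇒ 18
H2 returns (18, 4)
= (18, 4)

Answer: (18, 4)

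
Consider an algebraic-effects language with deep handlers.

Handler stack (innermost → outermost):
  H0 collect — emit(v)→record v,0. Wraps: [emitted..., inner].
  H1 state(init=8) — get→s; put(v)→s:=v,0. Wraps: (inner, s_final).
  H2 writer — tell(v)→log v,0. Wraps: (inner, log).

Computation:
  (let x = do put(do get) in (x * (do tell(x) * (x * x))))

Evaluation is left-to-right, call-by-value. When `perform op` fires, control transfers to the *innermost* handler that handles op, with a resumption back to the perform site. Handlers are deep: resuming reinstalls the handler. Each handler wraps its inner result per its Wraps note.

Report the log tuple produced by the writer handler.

Answer: (0)

Step-by-step:
get @ H1 ⇒ 8
put(8) @ H1 ⇒ s:=8
tell(0) @ H2 ⇒ log+=0
H0 returns [0]
H1 returns ([0], 8)
H2 returns (([0], 8), (0))
= (([0], 8), (0))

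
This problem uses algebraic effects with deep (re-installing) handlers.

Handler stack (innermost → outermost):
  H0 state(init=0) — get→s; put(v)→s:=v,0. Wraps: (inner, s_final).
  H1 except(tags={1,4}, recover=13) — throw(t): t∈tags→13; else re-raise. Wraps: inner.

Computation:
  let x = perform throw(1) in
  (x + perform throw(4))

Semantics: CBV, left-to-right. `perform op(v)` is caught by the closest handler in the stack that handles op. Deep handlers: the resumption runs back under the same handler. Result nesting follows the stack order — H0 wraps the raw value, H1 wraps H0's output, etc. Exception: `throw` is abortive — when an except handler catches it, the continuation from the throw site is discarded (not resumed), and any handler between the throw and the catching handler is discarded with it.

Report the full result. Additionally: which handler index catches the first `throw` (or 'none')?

Answer: 13 ; first throw caught by: H1

Working:
throw(1) @ H1 caught ⇒ 13
= 13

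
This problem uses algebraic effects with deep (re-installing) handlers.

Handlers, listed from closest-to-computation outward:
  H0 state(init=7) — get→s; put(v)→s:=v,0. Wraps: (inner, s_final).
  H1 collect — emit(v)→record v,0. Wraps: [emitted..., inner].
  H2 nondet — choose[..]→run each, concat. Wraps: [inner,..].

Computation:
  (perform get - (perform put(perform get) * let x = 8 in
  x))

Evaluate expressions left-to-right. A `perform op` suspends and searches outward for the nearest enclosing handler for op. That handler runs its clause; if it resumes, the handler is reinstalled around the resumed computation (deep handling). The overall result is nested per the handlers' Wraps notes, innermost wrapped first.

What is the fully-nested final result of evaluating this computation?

Answer: [[(7, 7)]]

Working:
get @ H0 ⇒ 7
get @ H0 ⇒ 7
put(7) @ H0 ⇒ s:=7
H0 returns (7, 7)
H1 returns [(7, 7)]
H2 returns [[(7, 7)]]
= [[(7, 7)]]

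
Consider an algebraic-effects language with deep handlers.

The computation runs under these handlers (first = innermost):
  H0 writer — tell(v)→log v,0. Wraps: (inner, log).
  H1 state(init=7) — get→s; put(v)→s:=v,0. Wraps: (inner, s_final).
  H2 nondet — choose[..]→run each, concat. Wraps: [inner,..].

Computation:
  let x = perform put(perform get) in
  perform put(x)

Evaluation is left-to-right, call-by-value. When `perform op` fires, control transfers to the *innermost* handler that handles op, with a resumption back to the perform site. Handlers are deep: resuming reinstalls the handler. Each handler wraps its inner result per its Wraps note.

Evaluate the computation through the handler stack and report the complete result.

Answer: [((0, ()), 0)]

Working:
get @ H1 ⇒ 7
put(7) @ H1 ⇒ s:=7
put(0) @ H1 ⇒ s:=0
H0 returns (0, ())
H1 returns ((0, ()), 0)
H2 returns [((0, ()), 0)]
= [((0, ()), 0)]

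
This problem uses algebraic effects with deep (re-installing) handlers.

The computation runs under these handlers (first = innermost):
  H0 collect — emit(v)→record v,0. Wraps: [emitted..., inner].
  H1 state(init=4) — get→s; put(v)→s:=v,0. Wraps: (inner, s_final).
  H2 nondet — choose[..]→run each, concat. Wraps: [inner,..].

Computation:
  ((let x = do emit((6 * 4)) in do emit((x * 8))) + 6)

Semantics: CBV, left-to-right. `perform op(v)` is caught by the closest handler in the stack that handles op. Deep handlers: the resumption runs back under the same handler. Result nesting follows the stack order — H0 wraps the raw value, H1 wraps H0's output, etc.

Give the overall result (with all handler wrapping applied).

Answer: [([24, 0, 6], 4)]

Working:
emit(24) @ H0 ⇒ out+=24
emit(0) @ H0 ⇒ out+=0
H0 returns [24, 0, 6]
H1 returns ([24, 0, 6], 4)
H2 returns [([24, 0, 6], 4)]
= [([24, 0, 6], 4)]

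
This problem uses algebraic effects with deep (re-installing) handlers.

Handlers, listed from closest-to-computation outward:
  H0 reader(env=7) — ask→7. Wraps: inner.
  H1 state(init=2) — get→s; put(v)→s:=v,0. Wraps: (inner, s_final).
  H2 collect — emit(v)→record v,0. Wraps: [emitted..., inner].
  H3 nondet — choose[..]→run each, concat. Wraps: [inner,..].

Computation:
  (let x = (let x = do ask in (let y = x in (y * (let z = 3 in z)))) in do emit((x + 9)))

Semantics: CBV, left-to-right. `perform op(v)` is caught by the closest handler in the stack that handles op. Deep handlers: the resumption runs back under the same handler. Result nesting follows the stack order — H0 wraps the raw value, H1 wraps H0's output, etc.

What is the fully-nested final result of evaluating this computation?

Working:
ask @ H0 ⇒ 7
emit(30) @ H2 ⇒ out+=30
H0 returns 0
H1 returns (0, 2)
H2 returns [30, (0, 2)]
H3 returns [[30, (0, 2)]]
= [[30, (0, 2)]]

Answer: [[30, (0, 2)]]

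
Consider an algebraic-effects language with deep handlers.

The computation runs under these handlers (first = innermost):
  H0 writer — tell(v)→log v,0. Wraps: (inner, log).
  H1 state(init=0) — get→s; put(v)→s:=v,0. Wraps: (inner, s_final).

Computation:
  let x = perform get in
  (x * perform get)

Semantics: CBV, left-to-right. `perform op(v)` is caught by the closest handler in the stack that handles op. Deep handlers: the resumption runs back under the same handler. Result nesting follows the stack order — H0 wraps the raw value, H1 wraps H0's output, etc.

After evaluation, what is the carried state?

Answer: 0

Step-by-step:
get @ H1 ⇒ 0
get @ H1 ⇒ 0
H0 returns (0, ())
H1 returns ((0, ()), 0)
= ((0, ()), 0)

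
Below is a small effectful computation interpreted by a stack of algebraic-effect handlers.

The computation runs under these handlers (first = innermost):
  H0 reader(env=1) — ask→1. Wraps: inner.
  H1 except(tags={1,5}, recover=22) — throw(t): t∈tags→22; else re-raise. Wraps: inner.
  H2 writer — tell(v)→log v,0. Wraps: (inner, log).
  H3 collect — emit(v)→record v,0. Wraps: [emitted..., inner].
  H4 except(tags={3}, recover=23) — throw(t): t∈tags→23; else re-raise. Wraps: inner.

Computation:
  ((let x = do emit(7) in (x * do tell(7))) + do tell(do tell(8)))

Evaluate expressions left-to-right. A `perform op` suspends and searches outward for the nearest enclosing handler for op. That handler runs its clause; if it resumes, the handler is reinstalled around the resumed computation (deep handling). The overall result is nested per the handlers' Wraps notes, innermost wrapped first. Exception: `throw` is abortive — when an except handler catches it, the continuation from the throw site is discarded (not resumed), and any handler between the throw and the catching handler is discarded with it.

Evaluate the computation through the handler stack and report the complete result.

Answer: [7, (0, (7, 8, 0))]

Working:
emit(7) @ H3 ⇒ out+=7
tell(7) @ H2 ⇒ log+=7
tell(8) @ H2 ⇒ log+=8
tell(0) @ H2 ⇒ log+=0
H0 returns 0
H1 returns 0
H2 returns (0, (7, 8, 0))
H3 returns [7, (0, (7, 8, 0))]
H4 returns [7, (0, (7, 8, 0))]
= [7, (0, (7, 8, 0))]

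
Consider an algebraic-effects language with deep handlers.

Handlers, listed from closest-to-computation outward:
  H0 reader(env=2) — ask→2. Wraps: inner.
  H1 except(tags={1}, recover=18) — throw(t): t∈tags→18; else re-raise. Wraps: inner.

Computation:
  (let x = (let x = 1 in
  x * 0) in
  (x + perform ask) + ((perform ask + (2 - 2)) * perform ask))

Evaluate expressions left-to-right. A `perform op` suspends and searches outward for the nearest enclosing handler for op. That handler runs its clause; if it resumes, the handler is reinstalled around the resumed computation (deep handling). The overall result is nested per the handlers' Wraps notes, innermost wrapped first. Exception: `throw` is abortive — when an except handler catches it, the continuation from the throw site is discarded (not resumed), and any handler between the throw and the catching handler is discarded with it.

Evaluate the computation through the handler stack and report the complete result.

Answer: 6

Step-by-step:
ask @ H0 ⇒ 2
ask @ H0 ⇒ 2
ask @ H0 ⇒ 2
H0 returns 6
H1 returns 6
= 6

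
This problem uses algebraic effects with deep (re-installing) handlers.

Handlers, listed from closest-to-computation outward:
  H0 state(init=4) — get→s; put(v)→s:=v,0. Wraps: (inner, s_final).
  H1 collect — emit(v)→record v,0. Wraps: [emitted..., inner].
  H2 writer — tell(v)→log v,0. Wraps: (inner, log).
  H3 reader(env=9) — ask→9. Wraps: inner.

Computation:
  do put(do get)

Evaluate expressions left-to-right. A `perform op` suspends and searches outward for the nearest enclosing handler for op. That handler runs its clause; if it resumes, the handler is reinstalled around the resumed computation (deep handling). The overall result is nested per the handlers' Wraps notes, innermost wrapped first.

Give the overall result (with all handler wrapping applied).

Answer: ([(0, 4)], ())

Working:
get @ H0 ⇒ 4
put(4) @ H0 ⇒ s:=4
H0 returns (0, 4)
H1 returns [(0, 4)]
H2 returns ([(0, 4)], ())
H3 returns ([(0, 4)], ())
= ([(0, 4)], ())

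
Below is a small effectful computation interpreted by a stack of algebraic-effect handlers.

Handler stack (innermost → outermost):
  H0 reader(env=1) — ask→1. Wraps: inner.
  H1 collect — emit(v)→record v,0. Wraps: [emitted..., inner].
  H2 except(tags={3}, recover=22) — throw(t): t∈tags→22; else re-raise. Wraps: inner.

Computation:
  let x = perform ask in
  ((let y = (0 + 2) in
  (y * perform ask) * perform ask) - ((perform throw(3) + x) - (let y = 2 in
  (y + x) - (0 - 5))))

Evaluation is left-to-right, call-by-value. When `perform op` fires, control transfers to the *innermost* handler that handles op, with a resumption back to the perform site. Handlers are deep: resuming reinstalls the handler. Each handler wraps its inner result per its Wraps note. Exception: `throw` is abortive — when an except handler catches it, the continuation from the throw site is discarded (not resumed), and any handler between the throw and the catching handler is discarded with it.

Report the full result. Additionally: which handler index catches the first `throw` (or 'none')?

Answer: 22 ; first throw caught by: H2

Working:
ask @ H0 ⇒ 1
ask @ H0 ⇒ 1
ask @ H0 ⇒ 1
throw(3) @ H2 caught ⇒ 22
= 22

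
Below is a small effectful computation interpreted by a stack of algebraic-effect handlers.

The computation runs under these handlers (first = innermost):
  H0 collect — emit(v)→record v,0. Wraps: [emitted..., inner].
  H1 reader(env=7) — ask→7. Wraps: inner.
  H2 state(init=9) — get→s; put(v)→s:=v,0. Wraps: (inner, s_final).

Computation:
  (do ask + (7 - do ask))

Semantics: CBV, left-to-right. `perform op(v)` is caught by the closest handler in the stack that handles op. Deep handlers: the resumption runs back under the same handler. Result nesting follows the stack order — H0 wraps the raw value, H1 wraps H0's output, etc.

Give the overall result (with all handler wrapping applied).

Answer: ([7], 9)

Step-by-step:
ask @ H1 ⇒ 7
ask @ H1 ⇒ 7
H0 returns [7]
H1 returns [7]
H2 returns ([7], 9)
= ([7], 9)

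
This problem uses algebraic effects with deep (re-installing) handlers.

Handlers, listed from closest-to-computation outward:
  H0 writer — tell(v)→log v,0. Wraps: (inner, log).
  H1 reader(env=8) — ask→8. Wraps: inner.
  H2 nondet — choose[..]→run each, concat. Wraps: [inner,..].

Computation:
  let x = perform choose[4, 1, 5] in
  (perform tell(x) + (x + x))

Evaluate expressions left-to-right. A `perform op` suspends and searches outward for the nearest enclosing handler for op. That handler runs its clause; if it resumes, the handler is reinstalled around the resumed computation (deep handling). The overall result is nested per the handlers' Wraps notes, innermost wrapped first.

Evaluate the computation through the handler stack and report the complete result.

Evaluation trace:
choose[4, 1, 5] @ H2
  branch[0] choose=4:
    tell(4) @ H0 ⇒ log+=4
    H0 returns (8, (4))
    H1 returns (8, (4))
    H2 returns [(8, (4))]
  branch[1] choose=1:
    tell(1) @ H0 ⇒ log+=1
    H0 returns (2, (1))
    H1 returns (2, (1))
    H2 returns [(2, (1))]
  branch[2] choose=5:
    tell(5) @ H0 ⇒ log+=5
    H0 returns (10, (5))
    H1 returns (10, (5))
    H2 returns [(10, (5))]
= [(8, (4)), (2, (1)), (10, (5))]

Answer: [(8, (4)), (2, (1)), (10, (5))]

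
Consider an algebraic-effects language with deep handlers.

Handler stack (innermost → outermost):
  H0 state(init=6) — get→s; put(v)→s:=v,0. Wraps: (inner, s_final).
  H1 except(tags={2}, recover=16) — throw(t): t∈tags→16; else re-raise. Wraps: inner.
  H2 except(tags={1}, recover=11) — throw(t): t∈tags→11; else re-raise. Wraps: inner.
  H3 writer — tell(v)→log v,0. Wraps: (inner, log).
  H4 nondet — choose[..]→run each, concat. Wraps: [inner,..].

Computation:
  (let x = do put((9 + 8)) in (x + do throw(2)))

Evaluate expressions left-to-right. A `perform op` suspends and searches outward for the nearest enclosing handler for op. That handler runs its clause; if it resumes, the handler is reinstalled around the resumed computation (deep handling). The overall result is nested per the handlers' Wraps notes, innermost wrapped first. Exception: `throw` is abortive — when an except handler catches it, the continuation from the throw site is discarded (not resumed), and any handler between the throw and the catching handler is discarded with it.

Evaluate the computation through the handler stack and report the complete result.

Answer: [(16, ())]

Working:
put(17) @ H0 ⇒ s:=17
throw(2) @ H1 caught ⇒ 16
H2 returns 16
H3 returns (16, ())
H4 returns [(16, ())]
= [(16, ())]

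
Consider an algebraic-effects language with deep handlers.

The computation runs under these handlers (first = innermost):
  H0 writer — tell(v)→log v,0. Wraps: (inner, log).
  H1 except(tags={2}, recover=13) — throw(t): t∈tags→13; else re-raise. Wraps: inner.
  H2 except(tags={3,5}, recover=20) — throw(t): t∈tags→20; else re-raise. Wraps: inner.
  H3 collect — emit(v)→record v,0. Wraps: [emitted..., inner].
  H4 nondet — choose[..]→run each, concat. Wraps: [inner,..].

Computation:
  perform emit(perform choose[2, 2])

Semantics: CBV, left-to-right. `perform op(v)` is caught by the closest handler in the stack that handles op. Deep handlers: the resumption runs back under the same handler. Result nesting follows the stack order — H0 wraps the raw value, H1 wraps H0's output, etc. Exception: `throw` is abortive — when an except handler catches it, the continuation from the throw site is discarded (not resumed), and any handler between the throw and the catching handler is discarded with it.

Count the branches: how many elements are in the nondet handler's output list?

Answer: 2

Evaluation trace:
choose[2, 2] @ H4
  branch[0] choose=2:
    emit(2) @ H3 ⇒ out+=2
    H0 returns (0, ())
    H1 returns (0, ())
    H2 returns (0, ())
    H3 returns [2, (0, ())]
    H4 returns [[2, (0, ())]]
  branch[1] choose=2:
    emit(2) @ H3 ⇒ out+=2
    H0 returns (0, ())
    H1 returns (0, ())
    H2 returns (0, ())
    H3 returns [2, (0, ())]
    H4 returns [[2, (0, ())]]
= [[2, (0, ())], [2, (0, ())]]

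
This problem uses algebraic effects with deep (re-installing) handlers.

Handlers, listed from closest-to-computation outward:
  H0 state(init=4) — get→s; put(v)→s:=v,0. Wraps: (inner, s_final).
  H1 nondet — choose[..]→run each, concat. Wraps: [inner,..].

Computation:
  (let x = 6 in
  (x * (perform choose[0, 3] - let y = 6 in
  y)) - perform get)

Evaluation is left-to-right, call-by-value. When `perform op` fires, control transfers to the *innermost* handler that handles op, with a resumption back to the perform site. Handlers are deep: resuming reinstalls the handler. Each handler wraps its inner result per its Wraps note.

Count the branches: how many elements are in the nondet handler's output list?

Answer: 2

Evaluation trace:
choose[0, 3] @ H1
  branch[0] choose=0:
    get @ H0 ⇒ 4
    H0 returns (-40, 4)
    H1 returns [(-40, 4)]
  branch[1] choose=3:
    get @ H0 ⇒ 4
    H0 returns (-22, 4)
    H1 returns [(-22, 4)]
= [(-40, 4), (-22, 4)]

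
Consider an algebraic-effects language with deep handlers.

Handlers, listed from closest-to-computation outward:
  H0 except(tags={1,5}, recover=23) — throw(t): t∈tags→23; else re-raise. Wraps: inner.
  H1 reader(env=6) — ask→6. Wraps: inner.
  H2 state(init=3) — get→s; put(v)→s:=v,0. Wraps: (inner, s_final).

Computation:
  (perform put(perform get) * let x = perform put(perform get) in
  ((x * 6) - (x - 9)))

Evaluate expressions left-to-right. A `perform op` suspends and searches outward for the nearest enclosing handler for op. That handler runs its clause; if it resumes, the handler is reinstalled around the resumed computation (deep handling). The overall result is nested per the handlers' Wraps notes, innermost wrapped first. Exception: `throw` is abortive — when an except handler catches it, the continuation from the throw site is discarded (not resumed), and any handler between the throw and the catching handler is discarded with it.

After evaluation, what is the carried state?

Evaluation trace:
get @ H2 ⇒ 3
put(3) @ H2 ⇒ s:=3
get @ H2 ⇒ 3
put(3) @ H2 ⇒ s:=3
H0 returns 0
H1 returns 0
H2 returns (0, 3)
= (0, 3)

Answer: 3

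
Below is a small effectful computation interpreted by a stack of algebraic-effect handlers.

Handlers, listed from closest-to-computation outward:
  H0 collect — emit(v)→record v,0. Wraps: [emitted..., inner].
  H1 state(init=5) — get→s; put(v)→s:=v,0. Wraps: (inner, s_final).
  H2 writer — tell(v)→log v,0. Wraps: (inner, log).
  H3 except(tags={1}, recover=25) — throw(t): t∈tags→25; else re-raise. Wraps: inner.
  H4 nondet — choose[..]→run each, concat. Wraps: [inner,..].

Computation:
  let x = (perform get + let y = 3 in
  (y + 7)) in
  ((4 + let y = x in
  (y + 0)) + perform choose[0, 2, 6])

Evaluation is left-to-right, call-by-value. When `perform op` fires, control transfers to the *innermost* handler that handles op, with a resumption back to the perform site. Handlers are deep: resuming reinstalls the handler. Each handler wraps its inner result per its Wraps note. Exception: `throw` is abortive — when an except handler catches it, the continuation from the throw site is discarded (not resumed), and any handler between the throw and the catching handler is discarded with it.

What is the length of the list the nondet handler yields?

Evaluation trace:
get @ H1 ⇒ 5
choose[0, 2, 6] @ H4
  branch[0] choose=0:
    H0 returns [19]
    H1 returns ([19], 5)
    H2 returns (([19], 5), ())
    H3 returns (([19], 5), ())
    H4 returns [(([19], 5), ())]
  branch[1] choose=2:
    H0 returns [21]
    H1 returns ([21], 5)
    H2 returns (([21], 5), ())
    H3 returns (([21], 5), ())
    H4 returns [(([21], 5), ())]
  branch[2] choose=6:
    H0 returns [25]
    H1 returns ([25], 5)
    H2 returns (([25], 5), ())
    H3 returns (([25], 5), ())
    H4 returns [(([25], 5), ())]
= [(([19], 5), ()), (([21], 5), ()), (([25], 5), ())]

Answer: 3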